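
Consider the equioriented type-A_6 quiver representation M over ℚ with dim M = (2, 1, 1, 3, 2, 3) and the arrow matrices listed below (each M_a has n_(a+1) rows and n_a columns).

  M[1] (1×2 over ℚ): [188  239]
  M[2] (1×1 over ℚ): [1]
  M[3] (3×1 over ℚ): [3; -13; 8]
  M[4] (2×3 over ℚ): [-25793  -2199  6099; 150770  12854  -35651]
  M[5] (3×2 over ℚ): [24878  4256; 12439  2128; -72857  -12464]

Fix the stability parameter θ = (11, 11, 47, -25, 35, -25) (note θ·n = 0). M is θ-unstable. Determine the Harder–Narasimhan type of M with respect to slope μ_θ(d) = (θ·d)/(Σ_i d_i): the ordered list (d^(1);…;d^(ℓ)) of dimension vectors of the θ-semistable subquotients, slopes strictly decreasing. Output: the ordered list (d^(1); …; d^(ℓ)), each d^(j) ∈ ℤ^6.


Barcode: M ≅ I[1,1], I[1,4], I[4,5], I[4,6], I[6,6]^2. HN layers by μ_θ (4 steps, strictly decreasing):
  μ^(1)=35; μ^(2)=11; μ^(3)=5; μ^(4)=-25

((0, 0, 0, 0, 1, 0); (2, 1, 1, 1, 0, 0); (0, 0, 0, 0, 1, 1); (0, 0, 0, 2, 0, 2))


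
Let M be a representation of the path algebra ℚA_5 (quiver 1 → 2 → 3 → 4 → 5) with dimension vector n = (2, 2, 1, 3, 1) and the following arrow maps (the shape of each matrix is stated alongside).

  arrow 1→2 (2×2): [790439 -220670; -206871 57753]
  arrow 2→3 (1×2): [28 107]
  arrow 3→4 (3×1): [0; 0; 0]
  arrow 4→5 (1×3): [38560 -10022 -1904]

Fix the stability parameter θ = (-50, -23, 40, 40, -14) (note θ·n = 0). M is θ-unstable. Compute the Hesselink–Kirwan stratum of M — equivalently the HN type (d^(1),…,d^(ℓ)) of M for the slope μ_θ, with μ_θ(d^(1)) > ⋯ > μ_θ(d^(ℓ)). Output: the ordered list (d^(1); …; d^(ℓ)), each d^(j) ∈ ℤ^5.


Interval decomposition of M: I[1,2], I[1,3], I[4,4]^2, I[4,5].
HN type (ℓ=4): μ^(1)=40; μ^(2)=13; μ^(3)=-23; μ^(4)=-50

((0, 0, 1, 2, 0); (0, 0, 0, 1, 1); (0, 2, 0, 0, 0); (2, 0, 0, 0, 0))


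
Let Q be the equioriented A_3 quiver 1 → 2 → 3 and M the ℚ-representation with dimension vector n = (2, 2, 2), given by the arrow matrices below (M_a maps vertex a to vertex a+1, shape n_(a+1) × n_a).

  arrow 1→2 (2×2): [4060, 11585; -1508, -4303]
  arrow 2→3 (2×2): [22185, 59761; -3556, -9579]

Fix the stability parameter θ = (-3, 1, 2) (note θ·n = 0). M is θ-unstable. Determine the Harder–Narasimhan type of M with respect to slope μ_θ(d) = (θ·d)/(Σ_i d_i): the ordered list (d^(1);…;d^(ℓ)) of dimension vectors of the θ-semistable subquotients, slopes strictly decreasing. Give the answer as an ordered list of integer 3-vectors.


Interval decomposition of M: I[1,1], I[1,3], I[2,3].
HN type (ℓ=3): μ^(1)=2; μ^(2)=1; μ^(3)=-3

((0, 0, 2); (0, 2, 0); (2, 0, 0))


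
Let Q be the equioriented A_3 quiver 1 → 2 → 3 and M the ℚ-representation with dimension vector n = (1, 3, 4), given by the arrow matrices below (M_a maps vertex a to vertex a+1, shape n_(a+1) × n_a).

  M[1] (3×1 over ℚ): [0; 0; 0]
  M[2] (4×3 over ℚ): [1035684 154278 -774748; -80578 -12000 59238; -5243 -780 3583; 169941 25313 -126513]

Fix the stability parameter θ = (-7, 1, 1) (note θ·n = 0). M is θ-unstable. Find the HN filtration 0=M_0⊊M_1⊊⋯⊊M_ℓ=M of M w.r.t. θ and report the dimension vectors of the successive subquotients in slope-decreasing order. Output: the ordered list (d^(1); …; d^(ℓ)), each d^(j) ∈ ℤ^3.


Barcode: M ≅ I[1,1], I[2,3]^3, I[3,3]. HN layers by μ_θ (2 steps, strictly decreasing):
  μ^(1)=1; μ^(2)=-7

((0, 3, 4); (1, 0, 0))


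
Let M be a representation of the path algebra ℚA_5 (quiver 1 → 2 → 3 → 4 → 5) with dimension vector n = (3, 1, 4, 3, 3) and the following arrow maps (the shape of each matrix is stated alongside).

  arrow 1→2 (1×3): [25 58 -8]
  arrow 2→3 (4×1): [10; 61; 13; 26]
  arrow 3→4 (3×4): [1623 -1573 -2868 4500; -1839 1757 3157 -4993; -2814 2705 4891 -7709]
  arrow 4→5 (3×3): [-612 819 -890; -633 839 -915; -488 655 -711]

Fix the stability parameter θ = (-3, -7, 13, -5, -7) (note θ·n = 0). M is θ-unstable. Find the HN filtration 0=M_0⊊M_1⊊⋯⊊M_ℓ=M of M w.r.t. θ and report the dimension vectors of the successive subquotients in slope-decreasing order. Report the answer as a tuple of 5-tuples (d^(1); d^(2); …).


Interval decomposition of M: I[1,1]^2, I[1,5], I[3,3], I[3,5]^2.
HN type (ℓ=4): μ^(1)=13; μ^(2)=1/3; μ^(3)=-3; μ^(4)=-5

((0, 0, 1, 0, 0); (0, 0, 3, 3, 3); (2, 0, 0, 0, 0); (1, 1, 0, 0, 0))


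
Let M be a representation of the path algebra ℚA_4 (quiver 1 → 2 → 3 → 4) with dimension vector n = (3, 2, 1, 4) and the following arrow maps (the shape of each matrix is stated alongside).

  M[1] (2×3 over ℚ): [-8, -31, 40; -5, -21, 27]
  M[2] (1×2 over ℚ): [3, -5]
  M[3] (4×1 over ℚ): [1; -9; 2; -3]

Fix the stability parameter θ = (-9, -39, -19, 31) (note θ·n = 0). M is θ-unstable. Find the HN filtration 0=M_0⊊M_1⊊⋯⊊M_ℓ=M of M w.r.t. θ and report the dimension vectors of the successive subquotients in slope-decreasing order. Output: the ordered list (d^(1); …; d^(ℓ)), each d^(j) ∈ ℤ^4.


Interval decomposition of M: I[1,1], I[1,2], I[1,4], I[4,4]^3.
HN type (ℓ=4): μ^(1)=31; μ^(2)=-9; μ^(3)=-19; μ^(4)=-24

((0, 0, 0, 4); (1, 0, 0, 0); (0, 0, 1, 0); (2, 2, 0, 0))


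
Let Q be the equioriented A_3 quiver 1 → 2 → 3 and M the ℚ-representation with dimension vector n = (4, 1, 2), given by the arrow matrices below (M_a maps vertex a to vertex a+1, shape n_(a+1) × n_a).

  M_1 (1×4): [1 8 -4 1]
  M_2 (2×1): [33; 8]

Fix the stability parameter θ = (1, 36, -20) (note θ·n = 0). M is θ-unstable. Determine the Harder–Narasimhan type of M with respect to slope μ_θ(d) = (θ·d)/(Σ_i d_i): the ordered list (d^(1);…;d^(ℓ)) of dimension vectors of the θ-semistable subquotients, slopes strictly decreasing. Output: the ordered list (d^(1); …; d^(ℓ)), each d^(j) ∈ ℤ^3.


Via rank(M_{q-1}∘⋯∘M_p): M ≅ I[1,1]^3, I[1,3], I[3,3].
μ_θ-semistable layers: μ^(1)=8; μ^(2)=1; μ^(3)=-20

((0, 1, 1); (4, 0, 0); (0, 0, 1))


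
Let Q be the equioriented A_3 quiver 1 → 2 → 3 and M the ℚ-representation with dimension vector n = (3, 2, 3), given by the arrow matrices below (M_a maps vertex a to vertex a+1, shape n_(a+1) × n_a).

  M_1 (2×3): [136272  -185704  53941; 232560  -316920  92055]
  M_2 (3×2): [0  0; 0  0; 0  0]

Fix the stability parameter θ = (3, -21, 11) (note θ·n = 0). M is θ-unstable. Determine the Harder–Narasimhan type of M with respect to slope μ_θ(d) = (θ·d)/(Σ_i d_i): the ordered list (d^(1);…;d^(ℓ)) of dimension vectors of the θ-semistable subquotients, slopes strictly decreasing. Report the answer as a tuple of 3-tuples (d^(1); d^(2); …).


Interval decomposition of M: I[1,1]^2, I[1,2], I[2,2], I[3,3]^3.
HN type (ℓ=4): μ^(1)=11; μ^(2)=3; μ^(3)=-9; μ^(4)=-21

((0, 0, 3); (2, 0, 0); (1, 1, 0); (0, 1, 0))


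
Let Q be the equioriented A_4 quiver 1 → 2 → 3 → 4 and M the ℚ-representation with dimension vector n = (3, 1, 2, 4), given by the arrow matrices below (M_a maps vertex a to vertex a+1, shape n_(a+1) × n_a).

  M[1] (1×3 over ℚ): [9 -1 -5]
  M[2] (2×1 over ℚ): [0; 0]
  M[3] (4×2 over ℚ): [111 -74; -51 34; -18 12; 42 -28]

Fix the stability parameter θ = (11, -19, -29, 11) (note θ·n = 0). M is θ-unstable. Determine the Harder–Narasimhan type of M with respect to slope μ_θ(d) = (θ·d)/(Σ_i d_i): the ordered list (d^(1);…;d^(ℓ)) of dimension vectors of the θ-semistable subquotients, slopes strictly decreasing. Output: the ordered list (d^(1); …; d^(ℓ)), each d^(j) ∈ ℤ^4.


Via rank(M_{q-1}∘⋯∘M_p): M ≅ I[1,1]^2, I[1,2], I[3,3], I[3,4], I[4,4]^3.
μ_θ-semistable layers: μ^(1)=11; μ^(2)=-4; μ^(3)=-29

((2, 0, 0, 4); (1, 1, 0, 0); (0, 0, 2, 0))


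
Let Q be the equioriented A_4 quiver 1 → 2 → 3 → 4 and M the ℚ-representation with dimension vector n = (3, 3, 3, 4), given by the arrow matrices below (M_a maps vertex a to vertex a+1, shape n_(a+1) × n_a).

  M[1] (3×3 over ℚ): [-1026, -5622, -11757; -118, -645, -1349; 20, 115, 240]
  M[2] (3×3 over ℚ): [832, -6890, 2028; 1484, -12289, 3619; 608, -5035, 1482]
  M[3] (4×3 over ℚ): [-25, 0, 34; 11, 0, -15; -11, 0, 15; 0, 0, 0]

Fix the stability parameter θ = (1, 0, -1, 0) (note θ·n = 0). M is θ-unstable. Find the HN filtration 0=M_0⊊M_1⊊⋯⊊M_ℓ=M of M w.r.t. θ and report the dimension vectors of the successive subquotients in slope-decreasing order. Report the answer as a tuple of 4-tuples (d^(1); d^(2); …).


Barcode: M ≅ I[1,1], I[1,3], I[1,4], I[2,2], I[3,4], I[4,4]^2. HN layers by μ_θ (3 steps, strictly decreasing):
  μ^(1)=1; μ^(2)=0; μ^(3)=-1

((1, 0, 0, 0); (2, 3, 2, 4); (0, 0, 1, 0))


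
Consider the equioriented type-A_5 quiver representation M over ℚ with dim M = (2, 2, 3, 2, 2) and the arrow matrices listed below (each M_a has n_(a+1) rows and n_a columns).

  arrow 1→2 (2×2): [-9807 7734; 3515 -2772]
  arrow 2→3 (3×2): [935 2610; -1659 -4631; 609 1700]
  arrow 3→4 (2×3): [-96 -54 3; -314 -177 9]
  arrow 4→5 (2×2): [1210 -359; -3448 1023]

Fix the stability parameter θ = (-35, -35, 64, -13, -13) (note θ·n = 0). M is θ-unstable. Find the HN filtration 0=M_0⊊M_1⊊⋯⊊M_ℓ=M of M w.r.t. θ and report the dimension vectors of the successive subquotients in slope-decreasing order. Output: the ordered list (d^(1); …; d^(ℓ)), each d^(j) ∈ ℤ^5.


Interval decomposition of M: I[1,5]^2, I[3,3].
HN type (ℓ=3): μ^(1)=64; μ^(2)=38/3; μ^(3)=-35

((0, 0, 1, 0, 0); (0, 0, 2, 2, 2); (2, 2, 0, 0, 0))


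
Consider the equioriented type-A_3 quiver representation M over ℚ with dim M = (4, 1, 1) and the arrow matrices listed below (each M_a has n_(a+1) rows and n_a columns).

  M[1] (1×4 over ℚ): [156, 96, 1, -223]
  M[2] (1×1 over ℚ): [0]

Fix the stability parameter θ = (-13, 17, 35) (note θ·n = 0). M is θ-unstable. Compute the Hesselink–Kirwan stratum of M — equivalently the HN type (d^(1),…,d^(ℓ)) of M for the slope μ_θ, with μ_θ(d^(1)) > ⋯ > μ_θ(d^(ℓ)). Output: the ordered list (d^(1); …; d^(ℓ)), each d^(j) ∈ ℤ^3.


Barcode: M ≅ I[1,1]^3, I[1,2], I[3,3]. HN layers by μ_θ (3 steps, strictly decreasing):
  μ^(1)=35; μ^(2)=17; μ^(3)=-13

((0, 0, 1); (0, 1, 0); (4, 0, 0))


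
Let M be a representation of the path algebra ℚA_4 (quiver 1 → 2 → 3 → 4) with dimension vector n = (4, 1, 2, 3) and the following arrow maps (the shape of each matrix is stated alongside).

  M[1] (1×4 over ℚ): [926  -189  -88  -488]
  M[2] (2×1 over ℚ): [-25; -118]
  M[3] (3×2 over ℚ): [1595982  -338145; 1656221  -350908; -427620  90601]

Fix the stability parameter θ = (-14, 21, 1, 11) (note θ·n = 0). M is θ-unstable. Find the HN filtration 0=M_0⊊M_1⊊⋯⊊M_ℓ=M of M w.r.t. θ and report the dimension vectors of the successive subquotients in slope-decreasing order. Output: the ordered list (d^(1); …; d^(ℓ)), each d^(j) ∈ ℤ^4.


Via rank(M_{q-1}∘⋯∘M_p): M ≅ I[1,1]^3, I[1,4], I[3,4], I[4,4].
μ_θ-semistable layers: μ^(1)=11; μ^(2)=1; μ^(3)=-14

((0, 1, 1, 3); (0, 0, 1, 0); (4, 0, 0, 0))


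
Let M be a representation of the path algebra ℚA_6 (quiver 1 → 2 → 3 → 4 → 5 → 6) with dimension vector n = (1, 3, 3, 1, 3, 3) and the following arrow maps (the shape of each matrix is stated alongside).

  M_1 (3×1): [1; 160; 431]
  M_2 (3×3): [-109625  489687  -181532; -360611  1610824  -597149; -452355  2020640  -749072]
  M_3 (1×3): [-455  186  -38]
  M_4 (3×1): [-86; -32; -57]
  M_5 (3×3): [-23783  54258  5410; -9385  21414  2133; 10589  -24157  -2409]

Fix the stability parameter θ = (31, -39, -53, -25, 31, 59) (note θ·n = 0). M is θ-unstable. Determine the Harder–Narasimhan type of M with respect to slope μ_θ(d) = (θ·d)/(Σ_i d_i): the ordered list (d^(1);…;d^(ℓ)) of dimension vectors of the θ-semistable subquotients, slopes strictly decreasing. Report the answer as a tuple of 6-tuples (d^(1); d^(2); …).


Interval decomposition of M: I[1,6], I[2,3]^2, I[5,6]^2.
HN type (ℓ=4): μ^(1)=59; μ^(2)=31; μ^(3)=-43/2; μ^(4)=-46

((0, 0, 0, 0, 0, 3); (0, 0, 0, 0, 3, 0); (1, 1, 1, 1, 0, 0); (0, 2, 2, 0, 0, 0))


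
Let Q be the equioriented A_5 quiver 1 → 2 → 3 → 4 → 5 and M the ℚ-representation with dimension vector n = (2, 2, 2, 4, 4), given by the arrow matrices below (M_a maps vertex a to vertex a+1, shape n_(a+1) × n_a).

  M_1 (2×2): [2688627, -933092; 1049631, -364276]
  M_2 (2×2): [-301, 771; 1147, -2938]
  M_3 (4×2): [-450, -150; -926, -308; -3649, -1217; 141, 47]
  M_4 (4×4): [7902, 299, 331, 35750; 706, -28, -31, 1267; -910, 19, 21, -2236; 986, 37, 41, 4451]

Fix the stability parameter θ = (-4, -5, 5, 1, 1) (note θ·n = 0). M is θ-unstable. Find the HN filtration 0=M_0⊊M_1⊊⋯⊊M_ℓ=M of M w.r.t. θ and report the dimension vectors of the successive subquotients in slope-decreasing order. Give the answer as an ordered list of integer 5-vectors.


Via rank(M_{q-1}∘⋯∘M_p): M ≅ I[1,1], I[1,5], I[2,5], I[4,4], I[4,5], I[5,5].
μ_θ-semistable layers: μ^(1)=7/3; μ^(2)=1; μ^(3)=-4; μ^(4)=-9/2; μ^(5)=-5

((0, 0, 2, 2, 2); (0, 0, 0, 2, 2); (1, 0, 0, 0, 0); (1, 1, 0, 0, 0); (0, 1, 0, 0, 0))


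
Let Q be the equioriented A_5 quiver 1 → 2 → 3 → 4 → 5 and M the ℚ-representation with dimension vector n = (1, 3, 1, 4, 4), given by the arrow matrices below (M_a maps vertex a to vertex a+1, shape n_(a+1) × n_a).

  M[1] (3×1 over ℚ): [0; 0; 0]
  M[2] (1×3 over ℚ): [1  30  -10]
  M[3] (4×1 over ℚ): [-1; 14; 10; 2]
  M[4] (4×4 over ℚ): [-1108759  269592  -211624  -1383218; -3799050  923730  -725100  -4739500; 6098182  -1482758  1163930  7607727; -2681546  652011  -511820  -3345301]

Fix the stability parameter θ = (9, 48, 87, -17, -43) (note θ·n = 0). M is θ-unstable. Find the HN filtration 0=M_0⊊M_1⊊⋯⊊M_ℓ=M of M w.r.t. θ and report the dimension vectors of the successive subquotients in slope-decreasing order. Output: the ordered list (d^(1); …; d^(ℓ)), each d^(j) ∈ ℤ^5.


Interval decomposition of M: I[1,1], I[2,2]^2, I[2,5], I[4,4], I[4,5]^2, I[5,5].
HN type (ℓ=6): μ^(1)=48; μ^(2)=75/4; μ^(3)=9; μ^(4)=-17; μ^(5)=-30; μ^(6)=-43

((0, 2, 0, 0, 0); (0, 1, 1, 1, 1); (1, 0, 0, 0, 0); (0, 0, 0, 1, 0); (0, 0, 0, 2, 2); (0, 0, 0, 0, 1))


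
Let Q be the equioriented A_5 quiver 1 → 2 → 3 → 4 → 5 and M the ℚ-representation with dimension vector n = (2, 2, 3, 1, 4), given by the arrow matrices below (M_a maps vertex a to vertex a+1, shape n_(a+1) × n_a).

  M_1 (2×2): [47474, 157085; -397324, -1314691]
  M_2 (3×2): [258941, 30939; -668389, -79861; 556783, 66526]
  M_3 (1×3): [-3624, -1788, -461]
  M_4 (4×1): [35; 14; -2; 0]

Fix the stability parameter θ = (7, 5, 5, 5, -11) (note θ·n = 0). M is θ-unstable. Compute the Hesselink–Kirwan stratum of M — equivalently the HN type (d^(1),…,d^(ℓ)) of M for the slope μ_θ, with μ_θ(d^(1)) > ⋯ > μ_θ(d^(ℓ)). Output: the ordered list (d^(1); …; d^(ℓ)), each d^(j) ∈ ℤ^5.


Via rank(M_{q-1}∘⋯∘M_p): M ≅ I[1,3], I[1,5], I[3,3], I[5,5]^3.
μ_θ-semistable layers: μ^(1)=17/3; μ^(2)=5; μ^(3)=11/5; μ^(4)=-11

((1, 1, 1, 0, 0); (0, 0, 1, 0, 0); (1, 1, 1, 1, 1); (0, 0, 0, 0, 3))


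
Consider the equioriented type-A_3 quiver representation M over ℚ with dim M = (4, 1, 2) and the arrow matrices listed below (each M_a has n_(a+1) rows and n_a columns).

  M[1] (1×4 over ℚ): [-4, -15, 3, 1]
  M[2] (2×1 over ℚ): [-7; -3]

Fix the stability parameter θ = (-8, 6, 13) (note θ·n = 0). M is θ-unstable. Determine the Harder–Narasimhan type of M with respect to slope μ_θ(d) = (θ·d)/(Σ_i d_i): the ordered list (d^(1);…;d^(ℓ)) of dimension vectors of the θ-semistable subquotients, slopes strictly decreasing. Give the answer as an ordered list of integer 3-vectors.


Barcode: M ≅ I[1,1]^3, I[1,3], I[3,3]. HN layers by μ_θ (3 steps, strictly decreasing):
  μ^(1)=13; μ^(2)=6; μ^(3)=-8

((0, 0, 2); (0, 1, 0); (4, 0, 0))


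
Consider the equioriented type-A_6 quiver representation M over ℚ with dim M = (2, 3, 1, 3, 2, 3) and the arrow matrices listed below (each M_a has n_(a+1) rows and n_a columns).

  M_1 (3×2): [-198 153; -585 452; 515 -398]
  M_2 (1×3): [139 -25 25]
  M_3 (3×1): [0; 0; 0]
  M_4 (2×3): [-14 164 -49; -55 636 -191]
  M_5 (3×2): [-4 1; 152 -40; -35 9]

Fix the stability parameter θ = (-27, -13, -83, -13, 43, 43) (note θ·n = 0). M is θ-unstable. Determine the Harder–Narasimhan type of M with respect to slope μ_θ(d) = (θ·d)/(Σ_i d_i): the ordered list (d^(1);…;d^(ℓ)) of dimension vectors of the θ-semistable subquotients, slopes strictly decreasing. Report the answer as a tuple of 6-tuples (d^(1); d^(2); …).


Via rank(M_{q-1}∘⋯∘M_p): M ≅ I[1,2], I[1,3], I[2,2], I[4,4], I[4,6]^2, I[6,6].
μ_θ-semistable layers: μ^(1)=43; μ^(2)=-13; μ^(3)=-27; μ^(4)=-41

((0, 0, 0, 0, 2, 3); (0, 2, 0, 3, 0, 0); (1, 0, 0, 0, 0, 0); (1, 1, 1, 0, 0, 0))


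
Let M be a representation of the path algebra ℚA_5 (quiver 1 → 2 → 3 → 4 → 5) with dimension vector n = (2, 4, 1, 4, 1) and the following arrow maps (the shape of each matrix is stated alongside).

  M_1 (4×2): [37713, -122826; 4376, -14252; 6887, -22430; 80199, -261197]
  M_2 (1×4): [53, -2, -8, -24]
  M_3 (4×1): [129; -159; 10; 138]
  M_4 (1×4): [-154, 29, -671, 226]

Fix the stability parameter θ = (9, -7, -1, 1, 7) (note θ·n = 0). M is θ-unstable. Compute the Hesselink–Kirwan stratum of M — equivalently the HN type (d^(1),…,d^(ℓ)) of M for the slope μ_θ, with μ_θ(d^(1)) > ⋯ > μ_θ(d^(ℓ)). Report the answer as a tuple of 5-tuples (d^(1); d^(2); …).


Interval decomposition of M: I[1,2], I[1,5], I[2,2]^2, I[4,4]^3.
HN type (ℓ=4): μ^(1)=7; μ^(2)=1; μ^(3)=1/3; μ^(4)=-7

((0, 0, 0, 0, 1); (1, 1, 0, 4, 0); (1, 1, 1, 0, 0); (0, 2, 0, 0, 0))


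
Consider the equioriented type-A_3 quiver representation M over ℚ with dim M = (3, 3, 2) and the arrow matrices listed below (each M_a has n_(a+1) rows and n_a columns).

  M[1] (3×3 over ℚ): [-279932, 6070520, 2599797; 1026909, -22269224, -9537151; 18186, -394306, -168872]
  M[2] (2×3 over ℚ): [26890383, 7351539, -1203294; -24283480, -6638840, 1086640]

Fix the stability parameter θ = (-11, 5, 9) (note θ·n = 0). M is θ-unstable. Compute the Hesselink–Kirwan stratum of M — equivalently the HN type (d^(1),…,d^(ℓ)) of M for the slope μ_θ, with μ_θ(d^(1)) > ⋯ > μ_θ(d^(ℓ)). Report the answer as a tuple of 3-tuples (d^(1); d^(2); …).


Via rank(M_{q-1}∘⋯∘M_p): M ≅ I[1,2]^2, I[1,3], I[3,3].
μ_θ-semistable layers: μ^(1)=9; μ^(2)=5; μ^(3)=-11

((0, 0, 2); (0, 3, 0); (3, 0, 0))


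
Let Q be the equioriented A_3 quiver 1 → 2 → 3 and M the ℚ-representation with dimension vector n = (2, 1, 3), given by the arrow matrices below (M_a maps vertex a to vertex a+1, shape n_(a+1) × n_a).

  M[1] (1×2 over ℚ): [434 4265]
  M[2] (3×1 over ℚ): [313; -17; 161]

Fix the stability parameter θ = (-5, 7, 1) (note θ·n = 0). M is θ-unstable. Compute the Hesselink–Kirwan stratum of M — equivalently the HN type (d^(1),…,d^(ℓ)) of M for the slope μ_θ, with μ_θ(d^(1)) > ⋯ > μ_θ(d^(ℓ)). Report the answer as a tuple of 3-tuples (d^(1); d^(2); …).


Barcode: M ≅ I[1,1], I[1,3], I[3,3]^2. HN layers by μ_θ (3 steps, strictly decreasing):
  μ^(1)=4; μ^(2)=1; μ^(3)=-5

((0, 1, 1); (0, 0, 2); (2, 0, 0))


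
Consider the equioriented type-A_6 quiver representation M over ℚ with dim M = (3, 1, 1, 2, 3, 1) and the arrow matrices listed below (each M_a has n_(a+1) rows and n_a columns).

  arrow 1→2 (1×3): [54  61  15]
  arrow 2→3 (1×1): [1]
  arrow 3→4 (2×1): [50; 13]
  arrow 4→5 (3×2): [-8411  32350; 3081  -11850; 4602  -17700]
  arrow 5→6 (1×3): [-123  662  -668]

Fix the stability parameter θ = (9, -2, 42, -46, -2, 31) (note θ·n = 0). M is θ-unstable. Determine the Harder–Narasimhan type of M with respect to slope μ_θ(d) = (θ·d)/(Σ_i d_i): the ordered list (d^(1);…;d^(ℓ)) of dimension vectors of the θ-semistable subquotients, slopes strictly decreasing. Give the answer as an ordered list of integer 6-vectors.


Interval decomposition of M: I[1,1]^2, I[1,4], I[4,6], I[5,5]^2.
HN type (ℓ=5): μ^(1)=31; μ^(2)=9; μ^(3)=3/4; μ^(4)=-2; μ^(5)=-46

((0, 0, 0, 0, 0, 1); (2, 0, 0, 0, 0, 0); (1, 1, 1, 1, 0, 0); (0, 0, 0, 0, 3, 0); (0, 0, 0, 1, 0, 0))


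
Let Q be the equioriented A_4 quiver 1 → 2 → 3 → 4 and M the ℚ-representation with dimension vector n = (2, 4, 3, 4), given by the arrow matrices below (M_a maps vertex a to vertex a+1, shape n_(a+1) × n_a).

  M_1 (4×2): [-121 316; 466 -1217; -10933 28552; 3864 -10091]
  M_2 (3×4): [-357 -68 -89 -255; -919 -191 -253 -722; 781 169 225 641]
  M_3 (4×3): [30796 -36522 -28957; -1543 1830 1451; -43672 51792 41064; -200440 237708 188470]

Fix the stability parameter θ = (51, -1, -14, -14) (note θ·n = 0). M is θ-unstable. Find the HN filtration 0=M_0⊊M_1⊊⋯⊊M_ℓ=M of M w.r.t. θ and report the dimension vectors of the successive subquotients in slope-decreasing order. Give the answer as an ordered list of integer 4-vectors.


Interval decomposition of M: I[1,2], I[1,4], I[2,3], I[2,4], I[4,4]^2.
HN type (ℓ=5): μ^(1)=25; μ^(2)=11/2; μ^(3)=-15/2; μ^(4)=-29/3; μ^(5)=-14

((1, 1, 0, 0); (1, 1, 1, 1); (0, 1, 1, 0); (0, 1, 1, 1); (0, 0, 0, 2))


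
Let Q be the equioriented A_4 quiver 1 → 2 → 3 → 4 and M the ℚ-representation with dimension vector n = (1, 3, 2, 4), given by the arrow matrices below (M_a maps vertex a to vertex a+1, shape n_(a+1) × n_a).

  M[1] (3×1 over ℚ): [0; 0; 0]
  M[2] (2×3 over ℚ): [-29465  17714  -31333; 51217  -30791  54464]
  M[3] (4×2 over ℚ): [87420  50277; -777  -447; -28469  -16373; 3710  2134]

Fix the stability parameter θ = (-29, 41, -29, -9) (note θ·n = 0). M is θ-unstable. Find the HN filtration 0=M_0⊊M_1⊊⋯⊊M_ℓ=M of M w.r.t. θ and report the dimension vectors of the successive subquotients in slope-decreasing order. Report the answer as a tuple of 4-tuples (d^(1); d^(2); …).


Barcode: M ≅ I[1,1], I[2,2], I[2,4]^2, I[4,4]^2. HN layers by μ_θ (4 steps, strictly decreasing):
  μ^(1)=41; μ^(2)=1; μ^(3)=-9; μ^(4)=-29

((0, 1, 0, 0); (0, 2, 2, 2); (0, 0, 0, 2); (1, 0, 0, 0))


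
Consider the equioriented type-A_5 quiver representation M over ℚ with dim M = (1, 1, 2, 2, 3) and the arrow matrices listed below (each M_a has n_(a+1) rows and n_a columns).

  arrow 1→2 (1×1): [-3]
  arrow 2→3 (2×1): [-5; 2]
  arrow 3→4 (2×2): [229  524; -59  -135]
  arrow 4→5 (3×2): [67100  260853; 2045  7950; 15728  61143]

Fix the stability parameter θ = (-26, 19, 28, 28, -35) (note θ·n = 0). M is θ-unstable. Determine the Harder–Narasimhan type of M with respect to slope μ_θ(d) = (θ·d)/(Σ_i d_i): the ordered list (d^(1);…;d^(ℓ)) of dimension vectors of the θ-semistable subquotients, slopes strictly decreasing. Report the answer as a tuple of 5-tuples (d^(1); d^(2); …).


Interval decomposition of M: I[1,5], I[3,5], I[5,5].
HN type (ℓ=4): μ^(1)=10; μ^(2)=7; μ^(3)=-26; μ^(4)=-35

((0, 1, 1, 1, 1); (0, 0, 1, 1, 1); (1, 0, 0, 0, 0); (0, 0, 0, 0, 1))


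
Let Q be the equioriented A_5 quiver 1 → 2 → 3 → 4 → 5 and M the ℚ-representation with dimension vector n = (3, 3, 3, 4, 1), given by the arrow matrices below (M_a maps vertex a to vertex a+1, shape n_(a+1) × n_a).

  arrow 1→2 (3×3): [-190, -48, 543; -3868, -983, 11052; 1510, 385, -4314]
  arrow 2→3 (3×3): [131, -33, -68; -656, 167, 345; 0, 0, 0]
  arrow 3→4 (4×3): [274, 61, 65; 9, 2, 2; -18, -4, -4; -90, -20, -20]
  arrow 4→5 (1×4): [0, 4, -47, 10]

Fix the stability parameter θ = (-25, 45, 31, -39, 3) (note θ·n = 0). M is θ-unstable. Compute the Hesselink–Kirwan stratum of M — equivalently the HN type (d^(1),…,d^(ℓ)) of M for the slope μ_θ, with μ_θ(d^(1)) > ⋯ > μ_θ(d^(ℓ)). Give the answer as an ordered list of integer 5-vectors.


Barcode: M ≅ I[1,2], I[1,4], I[1,5], I[3,3], I[4,4]^2. HN layers by μ_θ (6 steps, strictly decreasing):
  μ^(1)=45; μ^(2)=31; μ^(3)=37/3; μ^(4)=10; μ^(5)=-25; μ^(6)=-39

((0, 1, 0, 0, 0); (0, 0, 1, 0, 0); (0, 1, 1, 1, 0); (0, 1, 1, 1, 1); (3, 0, 0, 0, 0); (0, 0, 0, 2, 0))


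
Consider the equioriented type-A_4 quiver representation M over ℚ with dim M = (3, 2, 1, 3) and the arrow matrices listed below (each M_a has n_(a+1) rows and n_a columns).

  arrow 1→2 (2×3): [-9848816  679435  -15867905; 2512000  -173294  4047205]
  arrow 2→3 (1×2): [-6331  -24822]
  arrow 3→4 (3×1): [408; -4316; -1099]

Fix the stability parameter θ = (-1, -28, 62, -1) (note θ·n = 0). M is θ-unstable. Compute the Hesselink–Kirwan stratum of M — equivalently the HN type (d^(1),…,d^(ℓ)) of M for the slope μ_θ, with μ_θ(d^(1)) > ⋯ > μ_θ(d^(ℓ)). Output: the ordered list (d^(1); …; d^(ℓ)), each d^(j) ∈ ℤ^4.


Barcode: M ≅ I[1,1], I[1,2], I[1,4], I[4,4]^2. HN layers by μ_θ (3 steps, strictly decreasing):
  μ^(1)=61/2; μ^(2)=-1; μ^(3)=-29/2

((0, 0, 1, 1); (1, 0, 0, 2); (2, 2, 0, 0))


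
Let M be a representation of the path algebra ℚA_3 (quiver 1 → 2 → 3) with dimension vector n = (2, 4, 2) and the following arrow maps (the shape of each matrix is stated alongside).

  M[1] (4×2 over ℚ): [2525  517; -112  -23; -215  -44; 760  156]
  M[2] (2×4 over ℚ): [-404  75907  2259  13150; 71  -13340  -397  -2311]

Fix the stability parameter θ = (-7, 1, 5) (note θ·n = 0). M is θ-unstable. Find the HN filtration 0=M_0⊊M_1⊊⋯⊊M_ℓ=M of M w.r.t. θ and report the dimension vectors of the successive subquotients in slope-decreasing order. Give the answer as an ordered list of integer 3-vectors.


Barcode: M ≅ I[1,3]^2, I[2,2]^2. HN layers by μ_θ (3 steps, strictly decreasing):
  μ^(1)=5; μ^(2)=1; μ^(3)=-7

((0, 0, 2); (0, 4, 0); (2, 0, 0))


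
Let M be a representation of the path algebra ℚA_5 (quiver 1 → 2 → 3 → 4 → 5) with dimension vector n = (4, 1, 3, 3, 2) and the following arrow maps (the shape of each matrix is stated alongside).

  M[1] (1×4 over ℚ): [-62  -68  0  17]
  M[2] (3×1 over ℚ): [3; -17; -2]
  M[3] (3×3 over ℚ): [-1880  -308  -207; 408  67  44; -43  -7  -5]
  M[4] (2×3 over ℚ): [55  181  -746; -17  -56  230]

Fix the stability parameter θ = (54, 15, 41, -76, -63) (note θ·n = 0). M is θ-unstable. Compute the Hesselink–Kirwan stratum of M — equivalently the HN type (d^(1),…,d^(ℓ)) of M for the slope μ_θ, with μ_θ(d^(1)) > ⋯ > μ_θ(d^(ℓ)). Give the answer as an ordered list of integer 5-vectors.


Via rank(M_{q-1}∘⋯∘M_p): M ≅ I[1,1]^3, I[1,5], I[3,4], I[3,5].
μ_θ-semistable layers: μ^(1)=54; μ^(2)=-29/5; μ^(3)=-35/2; μ^(4)=-98/3

((3, 0, 0, 0, 0); (1, 1, 1, 1, 1); (0, 0, 1, 1, 0); (0, 0, 1, 1, 1))


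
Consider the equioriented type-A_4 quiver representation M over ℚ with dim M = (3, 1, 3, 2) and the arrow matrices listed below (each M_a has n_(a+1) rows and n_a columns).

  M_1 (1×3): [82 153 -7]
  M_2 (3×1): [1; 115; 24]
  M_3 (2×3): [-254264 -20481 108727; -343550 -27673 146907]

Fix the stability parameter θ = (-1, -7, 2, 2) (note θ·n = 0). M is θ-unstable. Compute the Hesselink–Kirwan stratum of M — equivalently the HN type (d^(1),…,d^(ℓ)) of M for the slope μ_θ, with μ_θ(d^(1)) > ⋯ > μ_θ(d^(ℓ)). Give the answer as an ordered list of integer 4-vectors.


Via rank(M_{q-1}∘⋯∘M_p): M ≅ I[1,1]^2, I[1,4], I[3,3], I[3,4].
μ_θ-semistable layers: μ^(1)=2; μ^(2)=-1; μ^(3)=-4

((0, 0, 3, 2); (2, 0, 0, 0); (1, 1, 0, 0))


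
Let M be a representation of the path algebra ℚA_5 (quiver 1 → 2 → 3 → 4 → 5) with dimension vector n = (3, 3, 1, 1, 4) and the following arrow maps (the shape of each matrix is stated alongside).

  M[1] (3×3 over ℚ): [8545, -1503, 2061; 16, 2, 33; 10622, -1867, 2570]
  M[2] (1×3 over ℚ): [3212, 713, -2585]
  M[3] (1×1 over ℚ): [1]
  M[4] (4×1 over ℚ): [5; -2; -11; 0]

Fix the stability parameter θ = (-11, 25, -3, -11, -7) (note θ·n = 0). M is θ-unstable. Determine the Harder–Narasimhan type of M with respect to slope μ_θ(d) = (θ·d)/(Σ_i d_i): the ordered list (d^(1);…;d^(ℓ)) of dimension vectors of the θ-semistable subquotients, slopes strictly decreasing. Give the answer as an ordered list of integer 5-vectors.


Interval decomposition of M: I[1,2]^2, I[1,5], I[5,5]^3.
HN type (ℓ=4): μ^(1)=25; μ^(2)=1; μ^(3)=-7; μ^(4)=-11

((0, 2, 0, 0, 0); (0, 1, 1, 1, 1); (0, 0, 0, 0, 3); (3, 0, 0, 0, 0))


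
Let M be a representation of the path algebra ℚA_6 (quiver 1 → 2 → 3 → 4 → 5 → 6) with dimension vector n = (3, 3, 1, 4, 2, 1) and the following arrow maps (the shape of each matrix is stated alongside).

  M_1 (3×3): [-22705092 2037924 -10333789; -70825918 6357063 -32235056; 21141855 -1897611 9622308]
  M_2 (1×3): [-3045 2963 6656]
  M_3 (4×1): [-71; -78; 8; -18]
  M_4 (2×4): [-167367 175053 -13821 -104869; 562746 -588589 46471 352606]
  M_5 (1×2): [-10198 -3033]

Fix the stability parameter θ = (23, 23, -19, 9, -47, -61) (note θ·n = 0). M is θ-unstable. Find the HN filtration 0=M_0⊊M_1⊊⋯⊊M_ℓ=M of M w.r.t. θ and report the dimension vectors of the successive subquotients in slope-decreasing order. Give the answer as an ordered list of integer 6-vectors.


Interval decomposition of M: I[1,2]^2, I[1,6], I[4,4]^2, I[4,5].
HN type (ℓ=4): μ^(1)=23; μ^(2)=9; μ^(3)=-12; μ^(4)=-19

((2, 2, 0, 0, 0, 0); (0, 0, 0, 2, 0, 0); (1, 1, 1, 1, 1, 1); (0, 0, 0, 1, 1, 0))


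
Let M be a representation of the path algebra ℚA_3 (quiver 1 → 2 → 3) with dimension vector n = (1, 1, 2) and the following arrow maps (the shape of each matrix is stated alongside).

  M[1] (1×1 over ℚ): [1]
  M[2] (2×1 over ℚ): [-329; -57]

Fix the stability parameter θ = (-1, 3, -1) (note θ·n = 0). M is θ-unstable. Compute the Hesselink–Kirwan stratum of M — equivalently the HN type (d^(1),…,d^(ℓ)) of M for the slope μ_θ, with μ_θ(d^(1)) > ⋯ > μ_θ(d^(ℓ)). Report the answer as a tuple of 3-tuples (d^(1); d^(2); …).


Interval decomposition of M: I[1,3], I[3,3].
HN type (ℓ=2): μ^(1)=1; μ^(2)=-1

((0, 1, 1); (1, 0, 1))


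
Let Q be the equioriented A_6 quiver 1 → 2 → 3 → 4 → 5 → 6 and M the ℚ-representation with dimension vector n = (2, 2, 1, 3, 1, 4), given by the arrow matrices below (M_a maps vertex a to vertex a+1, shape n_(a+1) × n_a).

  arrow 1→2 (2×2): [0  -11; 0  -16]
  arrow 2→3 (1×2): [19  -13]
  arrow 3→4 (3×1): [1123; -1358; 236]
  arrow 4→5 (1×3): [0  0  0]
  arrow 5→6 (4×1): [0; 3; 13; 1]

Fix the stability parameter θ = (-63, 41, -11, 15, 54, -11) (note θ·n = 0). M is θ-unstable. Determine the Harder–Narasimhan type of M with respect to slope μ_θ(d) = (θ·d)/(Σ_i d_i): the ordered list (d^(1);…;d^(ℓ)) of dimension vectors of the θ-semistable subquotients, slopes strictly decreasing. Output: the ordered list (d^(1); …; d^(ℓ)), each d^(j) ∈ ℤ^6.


Barcode: M ≅ I[1,1], I[1,4], I[2,2], I[4,4]^2, I[5,6], I[6,6]^3. HN layers by μ_θ (5 steps, strictly decreasing):
  μ^(1)=41; μ^(2)=43/2; μ^(3)=15; μ^(4)=-11; μ^(5)=-63

((0, 1, 0, 0, 0, 0); (0, 0, 0, 0, 1, 1); (0, 1, 1, 3, 0, 0); (0, 0, 0, 0, 0, 3); (2, 0, 0, 0, 0, 0))


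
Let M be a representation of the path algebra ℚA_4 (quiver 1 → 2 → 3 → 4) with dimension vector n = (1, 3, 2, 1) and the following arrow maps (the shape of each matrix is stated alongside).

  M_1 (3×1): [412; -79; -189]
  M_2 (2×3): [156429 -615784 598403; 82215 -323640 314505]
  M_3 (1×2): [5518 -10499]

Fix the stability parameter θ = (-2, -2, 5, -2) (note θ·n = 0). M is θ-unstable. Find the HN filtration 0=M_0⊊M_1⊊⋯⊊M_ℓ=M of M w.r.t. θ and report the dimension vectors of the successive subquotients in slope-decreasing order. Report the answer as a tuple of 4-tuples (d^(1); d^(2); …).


Barcode: M ≅ I[1,4], I[2,2]^2, I[3,3]. HN layers by μ_θ (3 steps, strictly decreasing):
  μ^(1)=5; μ^(2)=3/2; μ^(3)=-2

((0, 0, 1, 0); (0, 0, 1, 1); (1, 3, 0, 0))


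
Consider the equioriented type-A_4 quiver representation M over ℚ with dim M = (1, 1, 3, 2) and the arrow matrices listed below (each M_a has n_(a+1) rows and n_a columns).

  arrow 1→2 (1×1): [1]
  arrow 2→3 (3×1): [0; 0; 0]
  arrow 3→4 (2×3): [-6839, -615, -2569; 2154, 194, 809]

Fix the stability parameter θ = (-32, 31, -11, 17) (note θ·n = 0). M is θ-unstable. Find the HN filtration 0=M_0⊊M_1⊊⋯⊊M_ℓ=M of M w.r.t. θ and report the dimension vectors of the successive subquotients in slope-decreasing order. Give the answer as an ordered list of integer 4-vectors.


Barcode: M ≅ I[1,2], I[3,3], I[3,4]^2. HN layers by μ_θ (4 steps, strictly decreasing):
  μ^(1)=31; μ^(2)=17; μ^(3)=-11; μ^(4)=-32

((0, 1, 0, 0); (0, 0, 0, 2); (0, 0, 3, 0); (1, 0, 0, 0))


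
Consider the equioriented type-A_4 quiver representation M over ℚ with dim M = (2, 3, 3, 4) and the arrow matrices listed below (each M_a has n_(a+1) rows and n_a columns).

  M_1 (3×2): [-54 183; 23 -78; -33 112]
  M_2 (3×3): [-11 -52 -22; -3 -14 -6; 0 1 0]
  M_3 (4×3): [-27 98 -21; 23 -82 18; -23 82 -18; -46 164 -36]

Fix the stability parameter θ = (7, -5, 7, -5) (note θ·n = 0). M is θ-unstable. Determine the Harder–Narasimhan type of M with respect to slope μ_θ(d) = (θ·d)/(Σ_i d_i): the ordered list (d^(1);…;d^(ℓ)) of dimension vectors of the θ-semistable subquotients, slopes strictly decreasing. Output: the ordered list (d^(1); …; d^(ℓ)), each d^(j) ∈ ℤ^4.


Barcode: M ≅ I[1,4]^2, I[2,2], I[3,3], I[4,4]^2. HN layers by μ_θ (3 steps, strictly decreasing):
  μ^(1)=7; μ^(2)=1; μ^(3)=-5

((0, 0, 1, 0); (2, 2, 2, 2); (0, 1, 0, 2))


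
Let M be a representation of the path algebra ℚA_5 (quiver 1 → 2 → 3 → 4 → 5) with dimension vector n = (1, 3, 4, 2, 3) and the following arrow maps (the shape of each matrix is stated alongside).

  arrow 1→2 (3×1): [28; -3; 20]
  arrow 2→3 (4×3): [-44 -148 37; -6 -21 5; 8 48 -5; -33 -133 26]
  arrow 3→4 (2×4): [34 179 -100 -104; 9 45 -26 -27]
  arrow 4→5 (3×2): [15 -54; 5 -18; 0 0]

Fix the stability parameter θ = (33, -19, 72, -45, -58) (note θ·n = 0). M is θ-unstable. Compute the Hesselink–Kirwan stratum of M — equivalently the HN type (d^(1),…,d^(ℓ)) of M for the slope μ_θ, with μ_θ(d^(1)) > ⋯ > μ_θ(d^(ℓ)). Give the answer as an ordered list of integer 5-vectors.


Interval decomposition of M: I[1,5], I[2,3], I[2,4], I[3,3], I[5,5]^2.
HN type (ℓ=5): μ^(1)=72; μ^(2)=27/2; μ^(3)=-17/5; μ^(4)=-19; μ^(5)=-58

((0, 0, 2, 0, 0); (0, 0, 1, 1, 0); (1, 1, 1, 1, 1); (0, 2, 0, 0, 0); (0, 0, 0, 0, 2))


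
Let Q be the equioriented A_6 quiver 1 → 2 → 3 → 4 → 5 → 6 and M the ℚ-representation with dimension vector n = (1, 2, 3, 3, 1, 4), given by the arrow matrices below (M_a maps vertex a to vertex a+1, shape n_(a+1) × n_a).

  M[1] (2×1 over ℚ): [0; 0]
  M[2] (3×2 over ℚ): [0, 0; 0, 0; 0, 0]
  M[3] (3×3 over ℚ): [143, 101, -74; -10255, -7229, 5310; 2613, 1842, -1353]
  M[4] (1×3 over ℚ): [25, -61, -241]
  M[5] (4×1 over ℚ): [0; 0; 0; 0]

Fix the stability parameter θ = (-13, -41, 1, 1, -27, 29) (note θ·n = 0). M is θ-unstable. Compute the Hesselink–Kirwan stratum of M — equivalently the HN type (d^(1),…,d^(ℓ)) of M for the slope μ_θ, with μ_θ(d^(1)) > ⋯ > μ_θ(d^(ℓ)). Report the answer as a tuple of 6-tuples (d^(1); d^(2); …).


Barcode: M ≅ I[1,1], I[2,2]^2, I[3,4]^2, I[3,5], I[6,6]^4. HN layers by μ_θ (5 steps, strictly decreasing):
  μ^(1)=29; μ^(2)=1; μ^(3)=-25/3; μ^(4)=-13; μ^(5)=-41

((0, 0, 0, 0, 0, 4); (0, 0, 2, 2, 0, 0); (0, 0, 1, 1, 1, 0); (1, 0, 0, 0, 0, 0); (0, 2, 0, 0, 0, 0))


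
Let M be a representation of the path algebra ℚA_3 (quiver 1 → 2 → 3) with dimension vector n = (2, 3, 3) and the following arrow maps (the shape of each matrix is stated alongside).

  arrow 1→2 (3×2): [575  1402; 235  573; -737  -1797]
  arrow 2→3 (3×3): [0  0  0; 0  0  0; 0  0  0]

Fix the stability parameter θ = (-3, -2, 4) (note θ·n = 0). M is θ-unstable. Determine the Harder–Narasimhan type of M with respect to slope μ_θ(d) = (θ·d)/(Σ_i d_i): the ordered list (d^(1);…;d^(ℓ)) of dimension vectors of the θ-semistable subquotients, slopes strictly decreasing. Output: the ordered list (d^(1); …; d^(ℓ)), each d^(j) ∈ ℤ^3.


Barcode: M ≅ I[1,2]^2, I[2,2], I[3,3]^3. HN layers by μ_θ (3 steps, strictly decreasing):
  μ^(1)=4; μ^(2)=-2; μ^(3)=-3

((0, 0, 3); (0, 3, 0); (2, 0, 0))


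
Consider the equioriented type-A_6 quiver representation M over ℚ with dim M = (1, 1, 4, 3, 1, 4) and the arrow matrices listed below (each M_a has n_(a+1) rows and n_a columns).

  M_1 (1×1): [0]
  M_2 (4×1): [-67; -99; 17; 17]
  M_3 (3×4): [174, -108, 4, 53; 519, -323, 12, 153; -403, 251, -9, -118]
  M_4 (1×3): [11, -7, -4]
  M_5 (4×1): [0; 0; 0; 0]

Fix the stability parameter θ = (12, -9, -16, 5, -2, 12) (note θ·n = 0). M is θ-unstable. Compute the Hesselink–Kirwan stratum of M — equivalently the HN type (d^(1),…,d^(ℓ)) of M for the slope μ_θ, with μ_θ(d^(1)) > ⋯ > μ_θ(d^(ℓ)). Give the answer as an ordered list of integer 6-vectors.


Via rank(M_{q-1}∘⋯∘M_p): M ≅ I[1,1], I[2,5], I[3,3], I[3,4]^2, I[6,6]^4.
μ_θ-semistable layers: μ^(1)=12; μ^(2)=5; μ^(3)=3/2; μ^(4)=-25/2; μ^(5)=-16

((1, 0, 0, 0, 0, 4); (0, 0, 0, 2, 0, 0); (0, 0, 0, 1, 1, 0); (0, 1, 1, 0, 0, 0); (0, 0, 3, 0, 0, 0))


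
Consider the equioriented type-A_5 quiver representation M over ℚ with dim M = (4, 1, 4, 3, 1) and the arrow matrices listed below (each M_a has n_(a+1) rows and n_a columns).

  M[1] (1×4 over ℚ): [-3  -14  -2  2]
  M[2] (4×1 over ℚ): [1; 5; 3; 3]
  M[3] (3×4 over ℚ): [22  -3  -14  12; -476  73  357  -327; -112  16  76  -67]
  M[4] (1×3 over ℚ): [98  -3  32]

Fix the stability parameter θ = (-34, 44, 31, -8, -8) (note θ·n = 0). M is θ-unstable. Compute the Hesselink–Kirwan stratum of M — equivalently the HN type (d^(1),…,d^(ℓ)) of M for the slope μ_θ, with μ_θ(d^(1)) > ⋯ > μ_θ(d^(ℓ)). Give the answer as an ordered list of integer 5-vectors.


Interval decomposition of M: I[1,1]^3, I[1,5], I[3,3], I[3,4]^2.
HN type (ℓ=4): μ^(1)=31; μ^(2)=59/4; μ^(3)=23/2; μ^(4)=-34

((0, 0, 1, 0, 0); (0, 1, 1, 1, 1); (0, 0, 2, 2, 0); (4, 0, 0, 0, 0))


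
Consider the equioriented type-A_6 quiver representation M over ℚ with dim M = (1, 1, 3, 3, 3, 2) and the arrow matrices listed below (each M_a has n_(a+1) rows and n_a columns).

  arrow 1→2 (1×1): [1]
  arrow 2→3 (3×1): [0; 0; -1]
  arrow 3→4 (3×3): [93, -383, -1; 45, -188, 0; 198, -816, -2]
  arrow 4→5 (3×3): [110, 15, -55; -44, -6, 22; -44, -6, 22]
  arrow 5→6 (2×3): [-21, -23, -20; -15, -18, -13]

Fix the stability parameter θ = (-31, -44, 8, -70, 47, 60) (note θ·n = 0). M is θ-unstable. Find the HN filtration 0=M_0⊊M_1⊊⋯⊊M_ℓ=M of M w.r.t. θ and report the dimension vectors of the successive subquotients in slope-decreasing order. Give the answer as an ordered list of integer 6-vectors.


Interval decomposition of M: I[1,4], I[3,4], I[3,6], I[5,5], I[5,6].
HN type (ℓ=4): μ^(1)=60; μ^(2)=47; μ^(3)=-31; μ^(4)=-75/2

((0, 0, 0, 0, 0, 2); (0, 0, 0, 0, 3, 0); (0, 0, 3, 3, 0, 0); (1, 1, 0, 0, 0, 0))


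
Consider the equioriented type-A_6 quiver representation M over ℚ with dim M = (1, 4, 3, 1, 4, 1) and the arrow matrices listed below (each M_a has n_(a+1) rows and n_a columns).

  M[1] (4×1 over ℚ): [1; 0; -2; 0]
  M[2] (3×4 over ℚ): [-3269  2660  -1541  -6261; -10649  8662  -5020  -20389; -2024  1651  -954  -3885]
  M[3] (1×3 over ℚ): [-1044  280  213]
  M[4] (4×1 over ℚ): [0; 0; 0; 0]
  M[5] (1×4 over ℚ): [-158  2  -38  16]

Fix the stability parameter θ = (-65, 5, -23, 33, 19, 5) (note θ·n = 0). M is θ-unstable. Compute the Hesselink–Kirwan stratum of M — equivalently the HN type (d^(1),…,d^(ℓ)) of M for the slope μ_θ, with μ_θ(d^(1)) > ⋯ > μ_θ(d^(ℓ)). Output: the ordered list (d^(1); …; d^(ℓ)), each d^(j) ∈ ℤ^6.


Barcode: M ≅ I[1,3], I[2,2], I[2,3], I[2,4], I[5,5]^3, I[5,6]. HN layers by μ_θ (6 steps, strictly decreasing):
  μ^(1)=33; μ^(2)=19; μ^(3)=12; μ^(4)=5; μ^(5)=-9; μ^(6)=-65

((0, 0, 0, 1, 0, 0); (0, 0, 0, 0, 3, 0); (0, 0, 0, 0, 1, 1); (0, 1, 0, 0, 0, 0); (0, 3, 3, 0, 0, 0); (1, 0, 0, 0, 0, 0))
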